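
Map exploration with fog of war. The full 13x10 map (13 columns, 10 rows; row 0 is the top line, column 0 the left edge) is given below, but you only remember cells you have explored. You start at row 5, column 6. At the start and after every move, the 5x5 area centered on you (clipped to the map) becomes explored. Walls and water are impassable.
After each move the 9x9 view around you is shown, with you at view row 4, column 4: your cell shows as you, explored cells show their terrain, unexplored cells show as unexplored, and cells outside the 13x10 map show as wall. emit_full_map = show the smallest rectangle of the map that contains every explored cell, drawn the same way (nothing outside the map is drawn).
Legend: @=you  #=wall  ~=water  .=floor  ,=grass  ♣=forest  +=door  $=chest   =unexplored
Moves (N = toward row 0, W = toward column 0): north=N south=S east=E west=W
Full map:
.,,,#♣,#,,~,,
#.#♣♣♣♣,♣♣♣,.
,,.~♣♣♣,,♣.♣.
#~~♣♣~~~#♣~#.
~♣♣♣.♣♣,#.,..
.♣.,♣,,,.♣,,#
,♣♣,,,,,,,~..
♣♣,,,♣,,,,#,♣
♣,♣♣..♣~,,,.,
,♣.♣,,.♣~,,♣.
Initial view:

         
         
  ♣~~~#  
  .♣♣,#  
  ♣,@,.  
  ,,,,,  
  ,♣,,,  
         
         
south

         
  ♣~~~#  
  .♣♣,#  
  ♣,,,.  
  ,,@,,  
  ,♣,,,  
  ..♣~,  
         
#########

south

  ♣~~~#  
  .♣♣,#  
  ♣,,,.  
  ,,,,,  
  ,♣@,,  
  ..♣~,  
  ,,.♣~  
#########
#########

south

  .♣♣,#  
  ♣,,,.  
  ,,,,,  
  ,♣,,,  
  ..@~,  
  ,,.♣~  
#########
#########
#########

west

   .♣♣,# 
   ♣,,,. 
  ,,,,,, 
  ,,♣,,, 
  ♣.@♣~, 
  ♣,,.♣~ 
#########
#########
#########

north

   ♣~~~# 
   .♣♣,# 
  ,♣,,,. 
  ,,,,,, 
  ,,@,,, 
  ♣..♣~, 
  ♣,,.♣~ 
#########
#########

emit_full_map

 ♣~~~#
 .♣♣,#
,♣,,,.
,,,,,,
,,@,,,
♣..♣~,
♣,,.♣~

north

         
   ♣~~~# 
  ♣.♣♣,# 
  ,♣,,,. 
  ,,@,,, 
  ,,♣,,, 
  ♣..♣~, 
  ♣,,.♣~ 
#########

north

         
         
  ♣♣~~~# 
  ♣.♣♣,# 
  ,♣@,,. 
  ,,,,,, 
  ,,♣,,, 
  ♣..♣~, 
  ♣,,.♣~ 

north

         
         
  ~♣♣♣,  
  ♣♣~~~# 
  ♣.@♣,# 
  ,♣,,,. 
  ,,,,,, 
  ,,♣,,, 
  ♣..♣~, 

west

         
         
  .~♣♣♣, 
  ~♣♣~~~#
  ♣♣@♣♣,#
  .,♣,,,.
  ♣,,,,,,
   ,,♣,,,
   ♣..♣~,

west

#        
#        
# ,.~♣♣♣,
# ~~♣♣~~~
# ♣♣@.♣♣,
# ♣.,♣,,,
# ♣♣,,,,,
#   ,,♣,,
#   ♣..♣~

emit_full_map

,.~♣♣♣, 
~~♣♣~~~#
♣♣@.♣♣,#
♣.,♣,,,.
♣♣,,,,,,
  ,,♣,,,
  ♣..♣~,
  ♣,,.♣~

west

##       
##       
##,,.~♣♣♣
###~~♣♣~~
##~♣@♣.♣♣
##.♣.,♣,,
##,♣♣,,,,
##   ,,♣,
##   ♣..♣

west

###      
###      
###,,.~♣♣
####~~♣♣~
###~@♣♣.♣
###.♣.,♣,
###,♣♣,,,
###   ,,♣
###   ♣..

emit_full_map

,,.~♣♣♣, 
#~~♣♣~~~#
~@♣♣.♣♣,#
.♣.,♣,,,.
,♣♣,,,,,,
   ,,♣,,,
   ♣..♣~,
   ♣,,.♣~


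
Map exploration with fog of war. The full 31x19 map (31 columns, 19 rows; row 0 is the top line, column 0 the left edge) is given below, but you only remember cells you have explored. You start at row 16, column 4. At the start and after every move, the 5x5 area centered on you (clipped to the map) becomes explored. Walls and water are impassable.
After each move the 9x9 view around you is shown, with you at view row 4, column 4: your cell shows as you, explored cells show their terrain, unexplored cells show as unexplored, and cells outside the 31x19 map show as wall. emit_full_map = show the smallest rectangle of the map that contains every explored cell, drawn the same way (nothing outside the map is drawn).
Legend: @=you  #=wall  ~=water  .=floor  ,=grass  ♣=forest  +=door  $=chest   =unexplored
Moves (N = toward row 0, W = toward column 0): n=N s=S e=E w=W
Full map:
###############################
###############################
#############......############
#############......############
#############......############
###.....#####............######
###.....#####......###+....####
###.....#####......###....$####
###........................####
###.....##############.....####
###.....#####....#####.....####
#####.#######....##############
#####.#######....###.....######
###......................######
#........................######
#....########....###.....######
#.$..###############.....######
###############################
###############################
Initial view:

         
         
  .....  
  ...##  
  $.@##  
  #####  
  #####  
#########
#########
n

         
         
  #....  
  .....  
  ..@##  
  $..##  
  #####  
  #####  
#########

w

#        
#        
# ##.... 
# ...... 
# ..@.## 
# .$..## 
# ###### 
#  ##### 
#########

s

#        
# ##.... 
# ...... 
# ....## 
# .$@.## 
# ###### 
# ###### 
#########
#########

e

         
 ##....  
 ......  
 ....##  
 .$.@##  
 ######  
 ######  
#########
#########

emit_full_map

##....
......
....##
.$.@##
######
######

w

#        
# ##.... 
# ...... 
# ....## 
# .$@.## 
# ###### 
# ###### 
#########
#########

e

         
 ##....  
 ......  
 ....##  
 .$.@##  
 ######  
 ######  
#########
#########

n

         
         
 ##....  
 ......  
 ...@##  
 .$..##  
 ######  
 ######  
#########


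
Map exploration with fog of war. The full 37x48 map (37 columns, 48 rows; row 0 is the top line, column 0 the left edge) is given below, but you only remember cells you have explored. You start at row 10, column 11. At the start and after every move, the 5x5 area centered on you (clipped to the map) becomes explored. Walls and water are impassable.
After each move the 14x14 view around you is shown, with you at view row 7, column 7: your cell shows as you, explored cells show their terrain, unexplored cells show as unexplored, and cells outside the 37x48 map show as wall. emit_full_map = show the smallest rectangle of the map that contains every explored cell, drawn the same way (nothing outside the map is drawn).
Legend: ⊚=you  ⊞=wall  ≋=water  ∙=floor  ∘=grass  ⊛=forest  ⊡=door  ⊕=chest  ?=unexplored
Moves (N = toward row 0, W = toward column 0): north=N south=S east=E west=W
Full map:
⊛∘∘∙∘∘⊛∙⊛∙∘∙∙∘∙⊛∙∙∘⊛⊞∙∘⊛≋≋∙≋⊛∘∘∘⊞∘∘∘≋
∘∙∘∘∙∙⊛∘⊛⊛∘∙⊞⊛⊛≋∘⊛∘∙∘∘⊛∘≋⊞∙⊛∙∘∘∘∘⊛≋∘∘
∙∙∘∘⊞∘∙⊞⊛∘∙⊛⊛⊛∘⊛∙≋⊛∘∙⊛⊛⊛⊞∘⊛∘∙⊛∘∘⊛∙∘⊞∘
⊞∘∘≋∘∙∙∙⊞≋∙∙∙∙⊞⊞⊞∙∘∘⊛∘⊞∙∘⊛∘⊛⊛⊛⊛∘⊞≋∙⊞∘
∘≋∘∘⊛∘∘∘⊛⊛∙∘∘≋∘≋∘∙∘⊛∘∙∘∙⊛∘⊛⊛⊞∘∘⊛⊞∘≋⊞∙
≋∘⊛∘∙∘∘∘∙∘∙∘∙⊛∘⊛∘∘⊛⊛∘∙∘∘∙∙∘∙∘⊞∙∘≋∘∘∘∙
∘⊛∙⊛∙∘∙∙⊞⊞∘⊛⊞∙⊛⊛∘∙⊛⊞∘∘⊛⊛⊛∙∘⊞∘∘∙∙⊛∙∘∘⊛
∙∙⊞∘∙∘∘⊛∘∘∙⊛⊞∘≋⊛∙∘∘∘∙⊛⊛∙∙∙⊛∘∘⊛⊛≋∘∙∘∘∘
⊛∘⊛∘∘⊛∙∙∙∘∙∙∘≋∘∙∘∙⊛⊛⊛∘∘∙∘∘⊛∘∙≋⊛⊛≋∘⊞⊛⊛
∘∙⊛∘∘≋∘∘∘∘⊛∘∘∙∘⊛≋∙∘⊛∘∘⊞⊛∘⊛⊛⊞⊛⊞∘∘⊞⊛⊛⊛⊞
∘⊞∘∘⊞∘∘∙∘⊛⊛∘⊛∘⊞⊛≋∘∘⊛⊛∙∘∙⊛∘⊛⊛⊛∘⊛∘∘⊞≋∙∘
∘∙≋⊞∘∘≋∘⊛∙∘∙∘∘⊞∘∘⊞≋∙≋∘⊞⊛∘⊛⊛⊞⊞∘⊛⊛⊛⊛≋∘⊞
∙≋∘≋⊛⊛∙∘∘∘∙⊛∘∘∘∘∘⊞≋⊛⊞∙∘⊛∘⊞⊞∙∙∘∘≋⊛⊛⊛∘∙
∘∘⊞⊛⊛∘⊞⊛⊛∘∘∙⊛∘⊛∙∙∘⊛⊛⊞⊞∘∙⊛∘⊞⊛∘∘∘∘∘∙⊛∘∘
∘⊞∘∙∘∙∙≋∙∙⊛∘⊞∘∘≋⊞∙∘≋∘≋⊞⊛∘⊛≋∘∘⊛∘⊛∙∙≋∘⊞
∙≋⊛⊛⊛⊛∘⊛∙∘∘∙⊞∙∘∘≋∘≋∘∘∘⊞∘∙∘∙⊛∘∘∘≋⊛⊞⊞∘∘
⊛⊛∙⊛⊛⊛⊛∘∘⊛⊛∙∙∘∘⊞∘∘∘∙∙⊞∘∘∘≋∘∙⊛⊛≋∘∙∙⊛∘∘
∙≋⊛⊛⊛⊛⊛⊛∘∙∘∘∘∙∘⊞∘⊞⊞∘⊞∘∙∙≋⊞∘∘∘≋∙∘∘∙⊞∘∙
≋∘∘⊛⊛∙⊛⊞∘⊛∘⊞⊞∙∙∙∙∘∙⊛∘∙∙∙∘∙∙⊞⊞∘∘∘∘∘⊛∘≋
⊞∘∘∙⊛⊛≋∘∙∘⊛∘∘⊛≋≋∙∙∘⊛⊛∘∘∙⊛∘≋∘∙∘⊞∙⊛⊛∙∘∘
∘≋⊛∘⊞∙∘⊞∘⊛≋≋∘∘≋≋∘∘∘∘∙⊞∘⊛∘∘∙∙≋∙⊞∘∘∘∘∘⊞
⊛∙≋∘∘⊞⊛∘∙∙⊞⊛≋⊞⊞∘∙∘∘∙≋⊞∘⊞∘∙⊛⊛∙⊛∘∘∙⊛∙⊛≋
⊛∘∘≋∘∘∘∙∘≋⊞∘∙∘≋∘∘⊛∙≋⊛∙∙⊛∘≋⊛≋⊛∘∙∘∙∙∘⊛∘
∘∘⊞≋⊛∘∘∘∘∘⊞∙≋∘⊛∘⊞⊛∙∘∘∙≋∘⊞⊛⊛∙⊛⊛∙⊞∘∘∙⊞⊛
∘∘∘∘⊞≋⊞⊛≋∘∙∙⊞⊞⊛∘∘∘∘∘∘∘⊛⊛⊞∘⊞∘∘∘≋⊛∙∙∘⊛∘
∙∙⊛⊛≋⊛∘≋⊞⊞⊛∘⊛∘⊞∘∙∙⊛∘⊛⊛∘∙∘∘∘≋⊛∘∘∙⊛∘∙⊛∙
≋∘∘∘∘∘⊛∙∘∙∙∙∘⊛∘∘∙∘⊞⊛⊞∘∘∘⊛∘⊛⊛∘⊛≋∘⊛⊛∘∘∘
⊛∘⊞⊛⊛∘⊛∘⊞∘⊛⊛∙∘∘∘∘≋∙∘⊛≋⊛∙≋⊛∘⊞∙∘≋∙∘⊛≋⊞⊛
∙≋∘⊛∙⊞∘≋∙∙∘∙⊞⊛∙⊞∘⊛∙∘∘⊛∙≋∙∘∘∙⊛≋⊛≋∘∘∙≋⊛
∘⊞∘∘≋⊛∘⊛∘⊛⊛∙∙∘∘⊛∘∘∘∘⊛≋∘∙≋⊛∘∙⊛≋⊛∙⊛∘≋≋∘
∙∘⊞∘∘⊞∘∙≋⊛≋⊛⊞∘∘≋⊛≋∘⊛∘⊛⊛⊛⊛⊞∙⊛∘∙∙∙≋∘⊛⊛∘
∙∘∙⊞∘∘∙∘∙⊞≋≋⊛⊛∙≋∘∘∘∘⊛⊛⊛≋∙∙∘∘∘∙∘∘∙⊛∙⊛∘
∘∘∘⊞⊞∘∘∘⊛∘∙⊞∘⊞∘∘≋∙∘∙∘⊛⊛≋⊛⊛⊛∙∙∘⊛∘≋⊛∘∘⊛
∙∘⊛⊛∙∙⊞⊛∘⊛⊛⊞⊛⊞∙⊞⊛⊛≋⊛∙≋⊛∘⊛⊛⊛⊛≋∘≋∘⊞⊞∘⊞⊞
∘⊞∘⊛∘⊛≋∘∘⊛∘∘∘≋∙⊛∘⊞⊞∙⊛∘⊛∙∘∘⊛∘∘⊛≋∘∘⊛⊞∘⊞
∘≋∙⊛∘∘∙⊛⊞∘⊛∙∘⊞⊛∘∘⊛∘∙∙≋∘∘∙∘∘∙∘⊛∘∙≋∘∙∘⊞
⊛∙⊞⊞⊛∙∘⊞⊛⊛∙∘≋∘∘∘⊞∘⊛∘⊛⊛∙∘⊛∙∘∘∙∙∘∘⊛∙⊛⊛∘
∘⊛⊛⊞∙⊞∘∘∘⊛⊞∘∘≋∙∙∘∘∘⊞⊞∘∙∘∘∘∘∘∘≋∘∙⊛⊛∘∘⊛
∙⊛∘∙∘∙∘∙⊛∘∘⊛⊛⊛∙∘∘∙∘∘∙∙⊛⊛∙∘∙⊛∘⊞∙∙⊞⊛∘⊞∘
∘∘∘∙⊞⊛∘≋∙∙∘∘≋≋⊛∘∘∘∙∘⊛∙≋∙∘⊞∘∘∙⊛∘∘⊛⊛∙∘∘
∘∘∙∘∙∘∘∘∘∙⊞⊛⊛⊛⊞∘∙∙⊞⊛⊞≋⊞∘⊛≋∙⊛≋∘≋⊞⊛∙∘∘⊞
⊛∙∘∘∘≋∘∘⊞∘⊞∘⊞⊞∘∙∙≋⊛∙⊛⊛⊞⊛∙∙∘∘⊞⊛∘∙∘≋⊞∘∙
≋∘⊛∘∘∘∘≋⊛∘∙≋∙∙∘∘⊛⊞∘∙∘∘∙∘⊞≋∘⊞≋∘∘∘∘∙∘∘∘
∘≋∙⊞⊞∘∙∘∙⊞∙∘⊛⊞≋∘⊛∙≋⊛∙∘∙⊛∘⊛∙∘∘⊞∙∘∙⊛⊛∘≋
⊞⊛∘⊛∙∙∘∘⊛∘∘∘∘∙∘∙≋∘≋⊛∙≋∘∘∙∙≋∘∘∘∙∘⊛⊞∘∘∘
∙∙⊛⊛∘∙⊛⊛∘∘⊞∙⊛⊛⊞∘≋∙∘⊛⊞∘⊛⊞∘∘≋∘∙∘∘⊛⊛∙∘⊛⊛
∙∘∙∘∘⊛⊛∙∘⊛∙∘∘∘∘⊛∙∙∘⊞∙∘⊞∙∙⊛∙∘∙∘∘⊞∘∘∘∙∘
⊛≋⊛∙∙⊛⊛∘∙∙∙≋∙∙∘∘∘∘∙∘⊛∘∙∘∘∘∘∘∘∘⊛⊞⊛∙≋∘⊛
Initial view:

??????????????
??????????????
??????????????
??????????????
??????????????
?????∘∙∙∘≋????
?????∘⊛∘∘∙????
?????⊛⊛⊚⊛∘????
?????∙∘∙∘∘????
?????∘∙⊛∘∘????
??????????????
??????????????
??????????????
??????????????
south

??????????????
??????????????
??????????????
??????????????
?????∘∙∙∘≋????
?????∘⊛∘∘∙????
?????⊛⊛∘⊛∘????
?????∙∘⊚∘∘????
?????∘∙⊛∘∘????
?????∘∘∙⊛∘????
??????????????
??????????????
??????????????
??????????????

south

??????????????
??????????????
??????????????
?????∘∙∙∘≋????
?????∘⊛∘∘∙????
?????⊛⊛∘⊛∘????
?????∙∘∙∘∘????
?????∘∙⊚∘∘????
?????∘∘∙⊛∘????
?????∙⊛∘⊞∘????
??????????????
??????????????
??????????????
??????????????

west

??????????????
??????????????
??????????????
??????∘∙∙∘≋???
??????∘⊛∘∘∙???
?????∘⊛⊛∘⊛∘???
?????⊛∙∘∙∘∘???
?????∘∘⊚⊛∘∘???
?????⊛∘∘∙⊛∘???
?????∙∙⊛∘⊞∘???
??????????????
??????????????
??????????????
??????????????

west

??????????????
??????????????
??????????????
???????∘∙∙∘≋??
???????∘⊛∘∘∙??
?????∙∘⊛⊛∘⊛∘??
?????∘⊛∙∘∙∘∘??
?????∘∘⊚∙⊛∘∘??
?????⊛⊛∘∘∙⊛∘??
?????≋∙∙⊛∘⊞∘??
??????????????
??????????????
??????????????
??????????????

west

??????????????
??????????????
??????????????
????????∘∙∙∘≋?
????????∘⊛∘∘∙?
?????∘∙∘⊛⊛∘⊛∘?
?????≋∘⊛∙∘∙∘∘?
?????∙∘⊚∘∙⊛∘∘?
?????⊞⊛⊛∘∘∙⊛∘?
?????∙≋∙∙⊛∘⊞∘?
??????????????
??????????????
??????????????
??????????????

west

??????????????
??????????????
??????????????
?????????∘∙∙∘≋
?????????∘⊛∘∘∙
?????∘∘∙∘⊛⊛∘⊛∘
?????∘≋∘⊛∙∘∙∘∘
?????⊛∙⊚∘∘∙⊛∘∘
?????∘⊞⊛⊛∘∘∙⊛∘
?????∙∙≋∙∙⊛∘⊞∘
??????????????
??????????????
??????????????
??????????????

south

??????????????
??????????????
?????????∘∙∙∘≋
?????????∘⊛∘∘∙
?????∘∘∙∘⊛⊛∘⊛∘
?????∘≋∘⊛∙∘∙∘∘
?????⊛∙∘∘∘∙⊛∘∘
?????∘⊞⊚⊛∘∘∙⊛∘
?????∙∙≋∙∙⊛∘⊞∘
?????⊛∘⊛∙∘????
??????????????
??????????????
??????????????
??????????????

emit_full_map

????∘∙∙∘≋
????∘⊛∘∘∙
∘∘∙∘⊛⊛∘⊛∘
∘≋∘⊛∙∘∙∘∘
⊛∙∘∘∘∙⊛∘∘
∘⊞⊚⊛∘∘∙⊛∘
∙∙≋∙∙⊛∘⊞∘
⊛∘⊛∙∘????

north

??????????????
??????????????
??????????????
?????????∘∙∙∘≋
?????????∘⊛∘∘∙
?????∘∘∙∘⊛⊛∘⊛∘
?????∘≋∘⊛∙∘∙∘∘
?????⊛∙⊚∘∘∙⊛∘∘
?????∘⊞⊛⊛∘∘∙⊛∘
?????∙∙≋∙∙⊛∘⊞∘
?????⊛∘⊛∙∘????
??????????????
??????????????
??????????????

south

??????????????
??????????????
?????????∘∙∙∘≋
?????????∘⊛∘∘∙
?????∘∘∙∘⊛⊛∘⊛∘
?????∘≋∘⊛∙∘∙∘∘
?????⊛∙∘∘∘∙⊛∘∘
?????∘⊞⊚⊛∘∘∙⊛∘
?????∙∙≋∙∙⊛∘⊞∘
?????⊛∘⊛∙∘????
??????????????
??????????????
??????????????
??????????????

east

??????????????
??????????????
????????∘∙∙∘≋?
????????∘⊛∘∘∙?
????∘∘∙∘⊛⊛∘⊛∘?
????∘≋∘⊛∙∘∙∘∘?
????⊛∙∘∘∘∙⊛∘∘?
????∘⊞⊛⊚∘∘∙⊛∘?
????∙∙≋∙∙⊛∘⊞∘?
????⊛∘⊛∙∘∘????
??????????????
??????????????
??????????????
??????????????

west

??????????????
??????????????
?????????∘∙∙∘≋
?????????∘⊛∘∘∙
?????∘∘∙∘⊛⊛∘⊛∘
?????∘≋∘⊛∙∘∙∘∘
?????⊛∙∘∘∘∙⊛∘∘
?????∘⊞⊚⊛∘∘∙⊛∘
?????∙∙≋∙∙⊛∘⊞∘
?????⊛∘⊛∙∘∘???
??????????????
??????????????
??????????????
??????????????

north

??????????????
??????????????
??????????????
?????????∘∙∙∘≋
?????????∘⊛∘∘∙
?????∘∘∙∘⊛⊛∘⊛∘
?????∘≋∘⊛∙∘∙∘∘
?????⊛∙⊚∘∘∙⊛∘∘
?????∘⊞⊛⊛∘∘∙⊛∘
?????∙∙≋∙∙⊛∘⊞∘
?????⊛∘⊛∙∘∘???
??????????????
??????????????
??????????????

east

??????????????
??????????????
??????????????
????????∘∙∙∘≋?
????????∘⊛∘∘∙?
????∘∘∙∘⊛⊛∘⊛∘?
????∘≋∘⊛∙∘∙∘∘?
????⊛∙∘⊚∘∙⊛∘∘?
????∘⊞⊛⊛∘∘∙⊛∘?
????∙∙≋∙∙⊛∘⊞∘?
????⊛∘⊛∙∘∘????
??????????????
??????????????
??????????????

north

??????????????
??????????????
??????????????
??????????????
????????∘∙∙∘≋?
?????∘∘∘∘⊛∘∘∙?
????∘∘∙∘⊛⊛∘⊛∘?
????∘≋∘⊚∙∘∙∘∘?
????⊛∙∘∘∘∙⊛∘∘?
????∘⊞⊛⊛∘∘∙⊛∘?
????∙∙≋∙∙⊛∘⊞∘?
????⊛∘⊛∙∘∘????
??????????????
??????????????

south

??????????????
??????????????
??????????????
????????∘∙∙∘≋?
?????∘∘∘∘⊛∘∘∙?
????∘∘∙∘⊛⊛∘⊛∘?
????∘≋∘⊛∙∘∙∘∘?
????⊛∙∘⊚∘∙⊛∘∘?
????∘⊞⊛⊛∘∘∙⊛∘?
????∙∙≋∙∙⊛∘⊞∘?
????⊛∘⊛∙∘∘????
??????????????
??????????????
??????????????

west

??????????????
??????????????
??????????????
?????????∘∙∙∘≋
??????∘∘∘∘⊛∘∘∙
?????∘∘∙∘⊛⊛∘⊛∘
?????∘≋∘⊛∙∘∙∘∘
?????⊛∙⊚∘∘∙⊛∘∘
?????∘⊞⊛⊛∘∘∙⊛∘
?????∙∙≋∙∙⊛∘⊞∘
?????⊛∘⊛∙∘∘???
??????????????
??????????????
??????????????

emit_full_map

????∘∙∙∘≋
?∘∘∘∘⊛∘∘∙
∘∘∙∘⊛⊛∘⊛∘
∘≋∘⊛∙∘∙∘∘
⊛∙⊚∘∘∙⊛∘∘
∘⊞⊛⊛∘∘∙⊛∘
∙∙≋∙∙⊛∘⊞∘
⊛∘⊛∙∘∘???


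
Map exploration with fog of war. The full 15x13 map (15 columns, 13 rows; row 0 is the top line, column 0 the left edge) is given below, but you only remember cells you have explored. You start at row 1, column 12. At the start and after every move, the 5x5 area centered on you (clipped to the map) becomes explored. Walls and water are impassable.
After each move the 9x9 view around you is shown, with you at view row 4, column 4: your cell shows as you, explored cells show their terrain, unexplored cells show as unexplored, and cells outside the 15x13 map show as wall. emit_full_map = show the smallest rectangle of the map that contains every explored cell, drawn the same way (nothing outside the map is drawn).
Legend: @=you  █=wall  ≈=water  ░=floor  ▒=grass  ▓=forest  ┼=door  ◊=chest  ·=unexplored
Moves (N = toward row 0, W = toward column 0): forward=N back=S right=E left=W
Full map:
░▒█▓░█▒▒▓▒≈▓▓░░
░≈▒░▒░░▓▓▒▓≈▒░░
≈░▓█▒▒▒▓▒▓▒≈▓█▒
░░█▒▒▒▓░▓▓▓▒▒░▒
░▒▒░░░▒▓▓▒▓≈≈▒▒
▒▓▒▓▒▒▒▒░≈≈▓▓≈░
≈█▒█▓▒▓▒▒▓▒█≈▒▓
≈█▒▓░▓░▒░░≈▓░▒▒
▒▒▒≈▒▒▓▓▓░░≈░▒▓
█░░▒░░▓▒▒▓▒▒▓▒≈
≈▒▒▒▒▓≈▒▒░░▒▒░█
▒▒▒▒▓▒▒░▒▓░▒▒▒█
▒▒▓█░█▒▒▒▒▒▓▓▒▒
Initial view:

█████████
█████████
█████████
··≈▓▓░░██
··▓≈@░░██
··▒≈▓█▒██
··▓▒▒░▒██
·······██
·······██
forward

█████████
█████████
█████████
█████████
··≈▓@░░██
··▓≈▒░░██
··▒≈▓█▒██
··▓▒▒░▒██
·······██

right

█████████
█████████
█████████
█████████
·≈▓▓@░███
·▓≈▒░░███
·▒≈▓█▒███
·▓▒▒░▒███
······███

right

█████████
█████████
█████████
█████████
≈▓▓░@████
▓≈▒░░████
▒≈▓█▒████
▓▒▒░▒████
·····████

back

█████████
█████████
█████████
≈▓▓░░████
▓≈▒░@████
▒≈▓█▒████
▓▒▒░▒████
·····████
·····████

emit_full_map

≈▓▓░░
▓≈▒░@
▒≈▓█▒
▓▒▒░▒

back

█████████
█████████
≈▓▓░░████
▓≈▒░░████
▒≈▓█@████
▓▒▒░▒████
··≈▒▒████
·····████
·····████

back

█████████
≈▓▓░░████
▓≈▒░░████
▒≈▓█▒████
▓▒▒░@████
··≈▒▒████
··▓≈░████
·····████
·····████

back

≈▓▓░░████
▓≈▒░░████
▒≈▓█▒████
▓▒▒░▒████
··≈▒@████
··▓≈░████
··≈▒▓████
·····████
·····████

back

▓≈▒░░████
▒≈▓█▒████
▓▒▒░▒████
··≈▒▒████
··▓≈@████
··≈▒▓████
··░▒▒████
·····████
·····████

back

▒≈▓█▒████
▓▒▒░▒████
··≈▒▒████
··▓≈░████
··≈▒@████
··░▒▒████
··░▒▓████
·····████
·····████

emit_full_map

≈▓▓░░
▓≈▒░░
▒≈▓█▒
▓▒▒░▒
··≈▒▒
··▓≈░
··≈▒@
··░▒▒
··░▒▓

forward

▓≈▒░░████
▒≈▓█▒████
▓▒▒░▒████
··≈▒▒████
··▓≈@████
··≈▒▓████
··░▒▒████
··░▒▓████
·····████

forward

≈▓▓░░████
▓≈▒░░████
▒≈▓█▒████
▓▒▒░▒████
··≈▒@████
··▓≈░████
··≈▒▓████
··░▒▒████
··░▒▓████

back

▓≈▒░░████
▒≈▓█▒████
▓▒▒░▒████
··≈▒▒████
··▓≈@████
··≈▒▓████
··░▒▒████
··░▒▓████
·····████

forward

≈▓▓░░████
▓≈▒░░████
▒≈▓█▒████
▓▒▒░▒████
··≈▒@████
··▓≈░████
··≈▒▓████
··░▒▒████
··░▒▓████


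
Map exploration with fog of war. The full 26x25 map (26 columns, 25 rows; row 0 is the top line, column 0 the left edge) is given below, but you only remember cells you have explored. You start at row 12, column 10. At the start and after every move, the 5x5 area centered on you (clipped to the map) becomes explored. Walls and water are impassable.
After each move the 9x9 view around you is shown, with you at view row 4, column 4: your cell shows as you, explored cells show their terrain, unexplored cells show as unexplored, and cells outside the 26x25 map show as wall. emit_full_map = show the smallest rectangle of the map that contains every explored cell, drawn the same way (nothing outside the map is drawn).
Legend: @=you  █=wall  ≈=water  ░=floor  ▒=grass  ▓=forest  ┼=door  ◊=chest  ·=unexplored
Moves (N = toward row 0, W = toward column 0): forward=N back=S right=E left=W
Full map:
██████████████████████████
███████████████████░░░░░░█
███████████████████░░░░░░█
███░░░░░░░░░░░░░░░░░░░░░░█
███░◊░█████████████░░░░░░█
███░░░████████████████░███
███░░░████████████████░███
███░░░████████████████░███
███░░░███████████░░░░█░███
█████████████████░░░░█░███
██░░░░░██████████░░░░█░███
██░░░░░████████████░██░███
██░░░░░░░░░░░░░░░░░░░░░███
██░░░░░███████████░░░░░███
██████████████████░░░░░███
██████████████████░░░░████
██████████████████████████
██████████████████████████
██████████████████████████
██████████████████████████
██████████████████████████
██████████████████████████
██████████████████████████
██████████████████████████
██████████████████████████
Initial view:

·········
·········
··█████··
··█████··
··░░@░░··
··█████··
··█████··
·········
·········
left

·········
·········
··██████·
··██████·
··░░@░░░·
··██████·
··██████·
·········
·········

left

·········
·········
··░██████
··░██████
··░░@░░░░
··░██████
··███████
·········
·········

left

·········
·········
··░░█████
··░░█████
··░░@░░░░
··░░█████
··███████
·········
·········

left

·········
·········
··░░░████
··░░░████
··░░@░░░░
··░░░████
··███████
·········
·········

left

·········
·········
··░░░░███
··░░░░███
··░░@░░░░
··░░░░███
··███████
·········
·········

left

·········
·········
··░░░░░██
··░░░░░██
··░░@░░░░
··░░░░░██
··███████
·········
·········

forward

·········
·········
··█████··
··░░░░░██
··░░@░░██
··░░░░░░░
··░░░░░██
··███████
·········

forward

·········
·········
··█░░░█··
··█████··
··░░@░░██
··░░░░░██
··░░░░░░░
··░░░░░██
··███████

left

█········
█········
█·██░░░█·
█·██████·
█·█░@░░░█
█·█░░░░░█
█·█░░░░░░
█··░░░░░█
█··██████

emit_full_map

██░░░█······
██████······
█░@░░░██████
█░░░░░██████
█░░░░░░░░░░░
·░░░░░██████
·███████████

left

██·······
██·······
█████░░░█
█████████
████@░░░░
████░░░░░
████░░░░░
██··░░░░░
██··█████

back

██·······
█████░░░█
█████████
████░░░░░
████@░░░░
████░░░░░
████░░░░░
██··█████
██·······

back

█████░░░█
█████████
████░░░░░
████░░░░░
████@░░░░
████░░░░░
█████████
██·······
██·······

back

█████████
████░░░░░
████░░░░░
████░░░░░
████@░░░░
█████████
███████··
██·······
██·······

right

████████·
███░░░░░█
███░░░░░█
███░░░░░░
███░@░░░█
█████████
███████··
█········
█········

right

███████··
██░░░░░██
██░░░░░██
██░░░░░░░
██░░@░░██
█████████
███████··
·········
·········

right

██████···
█░░░░░███
█░░░░░███
█░░░░░░░░
█░░░@░███
█████████
███████··
·········
·········

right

█████····
░░░░░████
░░░░░████
░░░░░░░░░
░░░░@████
█████████
███████··
·········
·········

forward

█░░░█····
█████····
░░░░░████
░░░░░████
░░░░@░░░░
░░░░░████
█████████
███████··
·········

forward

·········
█░░░█····
███████··
░░░░░████
░░░░@████
░░░░░░░░░
░░░░░████
█████████
███████··

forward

·········
·········
█░░░███··
███████··
░░░░@████
░░░░░████
░░░░░░░░░
░░░░░████
█████████

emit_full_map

███░░░███····
█████████····
██░░░░@██████
██░░░░░██████
██░░░░░░░░░░░
██░░░░░██████
█████████████
█████████····

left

·········
·········
██░░░███·
████████·
█░░░@░███
█░░░░░███
█░░░░░░░░
█░░░░░███
█████████

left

·········
·········
███░░░███
█████████
██░░@░░██
██░░░░░██
██░░░░░░░
██░░░░░██
█████████

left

█········
█········
████░░░██
█████████
███░@░░░█
███░░░░░█
███░░░░░░
███░░░░░█
█████████

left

██·······
██·······
█████░░░█
█████████
████@░░░░
████░░░░░
████░░░░░
████░░░░░
█████████

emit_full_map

███░░░███····
█████████····
██@░░░░██████
██░░░░░██████
██░░░░░░░░░░░
██░░░░░██████
█████████████
█████████····

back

██·······
█████░░░█
█████████
████░░░░░
████@░░░░
████░░░░░
████░░░░░
█████████
█████████

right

█········
████░░░██
█████████
███░░░░░█
███░@░░░█
███░░░░░░
███░░░░░█
█████████
█████████

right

·········
███░░░███
█████████
██░░░░░██
██░░@░░██
██░░░░░░░
██░░░░░██
█████████
█████████

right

·········
██░░░███·
████████·
█░░░░░███
█░░░@░███
█░░░░░░░░
█░░░░░███
█████████
████████·

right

·········
█░░░███··
███████··
░░░░░████
░░░░@████
░░░░░░░░░
░░░░░████
█████████
███████··

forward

·········
·········
█░░░███··
███████··
░░░░@████
░░░░░████
░░░░░░░░░
░░░░░████
█████████

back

·········
█░░░███··
███████··
░░░░░████
░░░░@████
░░░░░░░░░
░░░░░████
█████████
███████··


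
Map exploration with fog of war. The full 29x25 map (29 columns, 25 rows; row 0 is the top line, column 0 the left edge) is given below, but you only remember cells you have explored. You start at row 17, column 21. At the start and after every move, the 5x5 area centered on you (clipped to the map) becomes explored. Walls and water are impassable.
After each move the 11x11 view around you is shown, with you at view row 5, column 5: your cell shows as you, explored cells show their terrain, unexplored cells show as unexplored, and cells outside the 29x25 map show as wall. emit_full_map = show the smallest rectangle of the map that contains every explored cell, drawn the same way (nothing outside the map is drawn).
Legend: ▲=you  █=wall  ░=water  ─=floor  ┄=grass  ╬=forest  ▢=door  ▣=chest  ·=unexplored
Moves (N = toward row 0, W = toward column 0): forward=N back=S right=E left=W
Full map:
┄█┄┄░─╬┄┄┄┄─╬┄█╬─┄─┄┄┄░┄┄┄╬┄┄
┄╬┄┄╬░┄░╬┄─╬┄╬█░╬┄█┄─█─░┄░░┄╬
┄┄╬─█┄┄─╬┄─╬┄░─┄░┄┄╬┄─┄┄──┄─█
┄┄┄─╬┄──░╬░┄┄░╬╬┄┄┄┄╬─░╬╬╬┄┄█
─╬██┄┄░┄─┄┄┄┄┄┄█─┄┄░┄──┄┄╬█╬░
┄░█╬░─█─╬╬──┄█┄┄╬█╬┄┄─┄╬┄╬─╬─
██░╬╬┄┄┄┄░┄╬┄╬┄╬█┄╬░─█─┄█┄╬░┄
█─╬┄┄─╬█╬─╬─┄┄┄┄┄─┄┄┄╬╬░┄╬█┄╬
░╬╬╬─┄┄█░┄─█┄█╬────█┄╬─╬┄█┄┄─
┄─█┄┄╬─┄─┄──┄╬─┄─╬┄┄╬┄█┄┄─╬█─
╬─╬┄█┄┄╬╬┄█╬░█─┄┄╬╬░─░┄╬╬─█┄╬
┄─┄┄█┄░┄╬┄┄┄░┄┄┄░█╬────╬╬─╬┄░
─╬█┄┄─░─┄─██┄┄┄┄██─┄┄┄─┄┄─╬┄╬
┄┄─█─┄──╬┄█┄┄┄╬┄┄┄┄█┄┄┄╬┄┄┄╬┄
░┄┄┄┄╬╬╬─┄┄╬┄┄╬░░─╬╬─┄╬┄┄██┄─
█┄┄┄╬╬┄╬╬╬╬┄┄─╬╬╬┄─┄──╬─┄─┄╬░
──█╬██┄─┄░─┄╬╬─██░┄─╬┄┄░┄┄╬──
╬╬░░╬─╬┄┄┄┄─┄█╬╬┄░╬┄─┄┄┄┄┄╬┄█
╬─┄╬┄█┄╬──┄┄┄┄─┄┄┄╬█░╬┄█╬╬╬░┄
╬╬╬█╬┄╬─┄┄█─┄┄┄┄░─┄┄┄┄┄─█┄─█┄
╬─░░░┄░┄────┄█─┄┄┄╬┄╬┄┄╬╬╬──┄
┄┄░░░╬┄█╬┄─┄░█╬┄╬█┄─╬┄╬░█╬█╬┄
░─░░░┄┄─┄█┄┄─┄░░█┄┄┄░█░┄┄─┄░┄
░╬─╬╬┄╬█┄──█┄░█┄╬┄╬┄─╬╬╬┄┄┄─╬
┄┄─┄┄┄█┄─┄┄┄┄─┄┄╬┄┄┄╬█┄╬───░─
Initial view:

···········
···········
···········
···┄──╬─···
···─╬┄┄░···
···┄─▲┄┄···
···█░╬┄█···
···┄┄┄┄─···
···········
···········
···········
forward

···········
···········
···········
···╬─┄╬┄···
···┄──╬─···
···─╬▲┄░···
···┄─┄┄┄···
···█░╬┄█···
···┄┄┄┄─···
···········
···········

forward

···········
···········
···········
···█┄┄┄╬···
···╬─┄╬┄···
···┄─▲╬─···
···─╬┄┄░···
···┄─┄┄┄···
···█░╬┄█···
···┄┄┄┄─···
···········

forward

···········
···········
···········
···┄┄┄─┄···
···█┄┄┄╬···
···╬─▲╬┄···
···┄──╬─···
···─╬┄┄░···
···┄─┄┄┄···
···█░╬┄█···
···┄┄┄┄─···

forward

···········
···········
···········
···────╬···
···┄┄┄─┄···
···█┄▲┄╬···
···╬─┄╬┄···
···┄──╬─···
···─╬┄┄░···
···┄─┄┄┄···
···█░╬┄█···

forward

···········
···········
···········
···░─░┄╬···
···────╬···
···┄┄▲─┄···
···█┄┄┄╬···
···╬─┄╬┄···
···┄──╬─···
···─╬┄┄░···
···┄─┄┄┄···

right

···········
···········
···········
··░─░┄╬╬···
··────╬╬···
··┄┄┄▲┄┄···
··█┄┄┄╬┄···
··╬─┄╬┄┄···
··┄──╬─····
··─╬┄┄░····
··┄─┄┄┄····

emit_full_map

░─░┄╬╬
────╬╬
┄┄┄▲┄┄
█┄┄┄╬┄
╬─┄╬┄┄
┄──╬─·
─╬┄┄░·
┄─┄┄┄·
█░╬┄█·
┄┄┄┄─·

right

···········
···········
···········
·░─░┄╬╬─···
·────╬╬─···
·┄┄┄─▲┄─···
·█┄┄┄╬┄┄···
·╬─┄╬┄┄█···
·┄──╬─·····
·─╬┄┄░·····
·┄─┄┄┄·····

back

···········
···········
·░─░┄╬╬─···
·────╬╬─···
·┄┄┄─┄┄─···
·█┄┄┄▲┄┄···
·╬─┄╬┄┄█···
·┄──╬─┄─···
·─╬┄┄░·····
·┄─┄┄┄·····
·█░╬┄█·····

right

··········█
··········█
░─░┄╬╬─···█
────╬╬─╬··█
┄┄┄─┄┄─╬··█
█┄┄┄╬▲┄┄··█
╬─┄╬┄┄██··█
┄──╬─┄─┄··█
─╬┄┄░·····█
┄─┄┄┄·····█
█░╬┄█·····█

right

·········██
·········██
─░┄╬╬─···██
───╬╬─╬┄·██
┄┄─┄┄─╬┄·██
┄┄┄╬┄▲┄╬·██
─┄╬┄┄██┄·██
──╬─┄─┄╬·██
╬┄┄░·····██
─┄┄┄·····██
░╬┄█·····██

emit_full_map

░─░┄╬╬─··
────╬╬─╬┄
┄┄┄─┄┄─╬┄
█┄┄┄╬┄▲┄╬
╬─┄╬┄┄██┄
┄──╬─┄─┄╬
─╬┄┄░····
┄─┄┄┄····
█░╬┄█····
┄┄┄┄─····

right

········███
········███
░┄╬╬─···███
──╬╬─╬┄░███
┄─┄┄─╬┄╬███
┄┄╬┄┄▲╬┄███
┄╬┄┄██┄─███
─╬─┄─┄╬░███
┄┄░·····███
┄┄┄·····███
╬┄█·····███

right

·······████
·······████
┄╬╬─···████
─╬╬─╬┄░████
─┄┄─╬┄╬████
┄╬┄┄┄▲┄████
╬┄┄██┄─████
╬─┄─┄╬░████
┄░·····████
┄┄·····████
┄█·····████

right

······█████
······█████
╬╬─···█████
╬╬─╬┄░█████
┄┄─╬┄╬█████
╬┄┄┄╬▲█████
┄┄██┄─█████
─┄─┄╬░█████
░·····█████
┄·····█████
█·····█████

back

······█████
╬╬─···█████
╬╬─╬┄░█████
┄┄─╬┄╬█████
╬┄┄┄╬┄█████
┄┄██┄▲█████
─┄─┄╬░█████
░··╬──█████
┄·····█████
█·····█████
─·····█████

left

·······████
┄╬╬─···████
─╬╬─╬┄░████
─┄┄─╬┄╬████
┄╬┄┄┄╬┄████
╬┄┄██▲─████
╬─┄─┄╬░████
┄░·┄╬──████
┄┄·····████
┄█·····████
┄─·····████

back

┄╬╬─···████
─╬╬─╬┄░████
─┄┄─╬┄╬████
┄╬┄┄┄╬┄████
╬┄┄██┄─████
╬─┄─┄▲░████
┄░·┄╬──████
┄┄·┄╬┄█████
┄█·····████
┄─·····████
·······████

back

─╬╬─╬┄░████
─┄┄─╬┄╬████
┄╬┄┄┄╬┄████
╬┄┄██┄─████
╬─┄─┄╬░████
┄░·┄╬▲─████
┄┄·┄╬┄█████
┄█·╬╬░┄████
┄─·····████
·······████
·······████

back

─┄┄─╬┄╬████
┄╬┄┄┄╬┄████
╬┄┄██┄─████
╬─┄─┄╬░████
┄░·┄╬──████
┄┄·┄╬▲█████
┄█·╬╬░┄████
┄─·┄─█┄████
·······████
·······████
·······████

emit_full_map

░─░┄╬╬─···
────╬╬─╬┄░
┄┄┄─┄┄─╬┄╬
█┄┄┄╬┄┄┄╬┄
╬─┄╬┄┄██┄─
┄──╬─┄─┄╬░
─╬┄┄░·┄╬──
┄─┄┄┄·┄╬▲█
█░╬┄█·╬╬░┄
┄┄┄┄─·┄─█┄
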